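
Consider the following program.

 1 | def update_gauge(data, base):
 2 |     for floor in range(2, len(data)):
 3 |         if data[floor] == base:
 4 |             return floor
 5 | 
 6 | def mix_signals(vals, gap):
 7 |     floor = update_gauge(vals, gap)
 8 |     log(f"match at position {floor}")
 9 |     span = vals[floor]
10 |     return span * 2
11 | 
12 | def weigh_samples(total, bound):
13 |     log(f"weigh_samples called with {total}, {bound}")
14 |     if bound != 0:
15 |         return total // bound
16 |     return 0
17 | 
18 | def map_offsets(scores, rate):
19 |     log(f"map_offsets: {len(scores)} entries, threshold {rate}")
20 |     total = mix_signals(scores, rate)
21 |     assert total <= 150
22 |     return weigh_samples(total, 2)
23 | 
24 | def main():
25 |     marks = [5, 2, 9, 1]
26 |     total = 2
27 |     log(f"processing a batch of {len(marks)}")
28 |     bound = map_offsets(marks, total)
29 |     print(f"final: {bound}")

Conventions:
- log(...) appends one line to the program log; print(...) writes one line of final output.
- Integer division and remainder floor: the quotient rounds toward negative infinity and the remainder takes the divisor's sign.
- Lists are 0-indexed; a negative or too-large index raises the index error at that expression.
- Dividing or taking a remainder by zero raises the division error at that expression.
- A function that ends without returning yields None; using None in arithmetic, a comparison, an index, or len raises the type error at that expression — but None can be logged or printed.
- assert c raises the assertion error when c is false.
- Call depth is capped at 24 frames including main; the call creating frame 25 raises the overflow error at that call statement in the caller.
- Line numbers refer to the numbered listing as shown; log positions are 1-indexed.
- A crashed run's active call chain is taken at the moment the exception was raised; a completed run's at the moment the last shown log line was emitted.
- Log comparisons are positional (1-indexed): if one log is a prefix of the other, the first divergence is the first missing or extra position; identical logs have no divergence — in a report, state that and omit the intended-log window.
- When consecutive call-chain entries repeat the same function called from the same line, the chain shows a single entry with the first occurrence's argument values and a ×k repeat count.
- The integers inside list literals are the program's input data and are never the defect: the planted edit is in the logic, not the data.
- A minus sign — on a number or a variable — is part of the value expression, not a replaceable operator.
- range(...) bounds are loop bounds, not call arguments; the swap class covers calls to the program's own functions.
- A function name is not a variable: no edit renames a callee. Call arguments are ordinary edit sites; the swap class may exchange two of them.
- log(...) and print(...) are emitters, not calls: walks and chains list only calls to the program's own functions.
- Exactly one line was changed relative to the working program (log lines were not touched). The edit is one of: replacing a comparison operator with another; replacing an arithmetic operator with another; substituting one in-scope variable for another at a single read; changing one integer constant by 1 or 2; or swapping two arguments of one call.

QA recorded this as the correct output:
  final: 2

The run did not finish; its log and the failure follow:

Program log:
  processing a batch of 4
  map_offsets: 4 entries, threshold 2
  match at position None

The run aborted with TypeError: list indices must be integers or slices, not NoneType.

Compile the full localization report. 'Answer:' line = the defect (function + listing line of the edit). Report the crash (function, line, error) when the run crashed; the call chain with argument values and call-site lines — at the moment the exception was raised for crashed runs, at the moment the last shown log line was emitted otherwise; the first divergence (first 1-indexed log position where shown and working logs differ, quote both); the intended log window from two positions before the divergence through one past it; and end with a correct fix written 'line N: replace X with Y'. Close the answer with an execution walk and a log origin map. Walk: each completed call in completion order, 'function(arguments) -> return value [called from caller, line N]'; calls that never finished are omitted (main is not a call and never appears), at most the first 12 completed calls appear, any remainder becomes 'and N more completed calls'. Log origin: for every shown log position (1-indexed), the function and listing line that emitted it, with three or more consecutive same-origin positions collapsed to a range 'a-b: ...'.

Answer: the defect is in update_gauge at line 2.
Core observation: Everything matches until log position 3, which reads 'match at position None' in place of 'match at position 1'.
Crash: mix_signals, line 9, TypeError.
Call chain: main -> map_offsets([5, 2, 9, 1], 2) (called at line 28) -> mix_signals([5, 2, 9, 1], 2) (called at line 20).
First divergence: position 3 — shown 'match at position None', intended 'match at position 1'.
Intended log window:
  1: processing a batch of 4
  2: map_offsets: 4 entries, threshold 2
  3: match at position 1
  4: weigh_samples called with 4, 2
Execution walk:
  update_gauge([5, 2, 9, 1], 2) -> None  [called from mix_signals, line 7]
Log line origins:
  1: logged in main at line 27
  2: logged in map_offsets at line 19
  3: logged in mix_signals at line 8
A correct fix: line 2: replace `2` with `0`.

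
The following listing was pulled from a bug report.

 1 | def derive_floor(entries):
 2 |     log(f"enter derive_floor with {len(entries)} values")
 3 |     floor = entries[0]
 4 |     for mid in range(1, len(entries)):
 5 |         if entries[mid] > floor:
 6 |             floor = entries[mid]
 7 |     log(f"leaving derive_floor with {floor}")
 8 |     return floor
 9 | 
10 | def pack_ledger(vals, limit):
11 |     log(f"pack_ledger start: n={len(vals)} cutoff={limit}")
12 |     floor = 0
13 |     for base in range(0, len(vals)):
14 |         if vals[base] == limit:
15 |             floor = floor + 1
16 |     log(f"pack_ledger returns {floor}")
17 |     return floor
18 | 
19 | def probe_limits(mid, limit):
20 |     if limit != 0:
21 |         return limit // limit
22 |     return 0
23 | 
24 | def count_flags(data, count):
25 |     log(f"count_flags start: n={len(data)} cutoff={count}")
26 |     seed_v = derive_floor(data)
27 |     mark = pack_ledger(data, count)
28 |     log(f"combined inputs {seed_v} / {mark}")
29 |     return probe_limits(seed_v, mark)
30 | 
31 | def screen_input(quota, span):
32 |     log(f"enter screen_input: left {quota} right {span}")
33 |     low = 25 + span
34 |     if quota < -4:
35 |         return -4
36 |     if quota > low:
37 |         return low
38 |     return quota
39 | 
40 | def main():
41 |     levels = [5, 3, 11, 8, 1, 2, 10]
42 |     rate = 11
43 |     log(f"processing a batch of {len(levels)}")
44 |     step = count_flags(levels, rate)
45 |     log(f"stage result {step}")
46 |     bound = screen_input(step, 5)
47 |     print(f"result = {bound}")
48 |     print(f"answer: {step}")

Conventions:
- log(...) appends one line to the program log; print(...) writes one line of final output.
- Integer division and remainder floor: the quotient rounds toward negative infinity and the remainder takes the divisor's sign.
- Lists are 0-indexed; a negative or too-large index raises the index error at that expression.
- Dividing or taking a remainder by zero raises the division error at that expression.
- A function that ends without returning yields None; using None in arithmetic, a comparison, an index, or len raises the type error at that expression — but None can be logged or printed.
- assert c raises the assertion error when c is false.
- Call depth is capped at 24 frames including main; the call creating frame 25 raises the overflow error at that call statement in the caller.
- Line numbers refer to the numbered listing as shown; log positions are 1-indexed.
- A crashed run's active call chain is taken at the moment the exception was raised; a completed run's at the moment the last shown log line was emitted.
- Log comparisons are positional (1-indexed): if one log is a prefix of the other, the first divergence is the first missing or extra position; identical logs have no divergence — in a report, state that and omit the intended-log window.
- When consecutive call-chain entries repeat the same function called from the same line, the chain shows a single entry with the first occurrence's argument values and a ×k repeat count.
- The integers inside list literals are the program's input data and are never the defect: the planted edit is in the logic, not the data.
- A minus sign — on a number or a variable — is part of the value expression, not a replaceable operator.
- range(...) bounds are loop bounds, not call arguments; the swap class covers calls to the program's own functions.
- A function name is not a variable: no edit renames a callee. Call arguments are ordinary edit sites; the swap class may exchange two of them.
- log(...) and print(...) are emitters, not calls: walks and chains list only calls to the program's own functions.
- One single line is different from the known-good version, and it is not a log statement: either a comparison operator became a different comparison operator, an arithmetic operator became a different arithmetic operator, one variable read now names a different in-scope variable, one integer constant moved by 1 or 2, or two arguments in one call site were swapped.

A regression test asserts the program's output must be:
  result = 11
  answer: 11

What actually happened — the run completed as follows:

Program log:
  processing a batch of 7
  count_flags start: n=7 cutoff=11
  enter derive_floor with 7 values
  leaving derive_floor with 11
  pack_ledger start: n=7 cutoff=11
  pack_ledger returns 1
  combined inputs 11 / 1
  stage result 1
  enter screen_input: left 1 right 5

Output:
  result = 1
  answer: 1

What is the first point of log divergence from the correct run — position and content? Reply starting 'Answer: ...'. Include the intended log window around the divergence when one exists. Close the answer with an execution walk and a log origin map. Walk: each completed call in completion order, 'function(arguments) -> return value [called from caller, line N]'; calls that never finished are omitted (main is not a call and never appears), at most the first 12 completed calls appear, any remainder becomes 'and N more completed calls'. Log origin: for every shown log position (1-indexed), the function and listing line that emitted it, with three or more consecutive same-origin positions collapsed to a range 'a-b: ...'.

Answer: at position 8 the run shows 'stage result 1' where the working version logs 'stage result 11'.
Intended log window:
  6: pack_ledger returns 1
  7: combined inputs 11 / 1
  8: stage result 11
  9: enter screen_input: left 11 right 5
Execution walk:
  derive_floor([5, 3, 11, 8, 1, 2, 10]) -> 11  [called from count_flags, line 26]
  pack_ledger([5, 3, 11, 8, 1, 2, 10], 11) -> 1  [called from count_flags, line 27]
  probe_limits(11, 1) -> 1  [called from count_flags, line 29]
  count_flags([5, 3, 11, 8, 1, 2, 10], 11) -> 1  [called from main, line 44]
  screen_input(1, 5) -> 1  [called from main, line 46]
Origin of each log line:
  1 — main, line 43
  2 — count_flags, line 25
  3 — derive_floor, line 2
  4 — derive_floor, line 7
  5 — pack_ledger, line 11
  6 — pack_ledger, line 16
  7 — count_flags, line 28
  8 — main, line 45
  9 — screen_input, line 32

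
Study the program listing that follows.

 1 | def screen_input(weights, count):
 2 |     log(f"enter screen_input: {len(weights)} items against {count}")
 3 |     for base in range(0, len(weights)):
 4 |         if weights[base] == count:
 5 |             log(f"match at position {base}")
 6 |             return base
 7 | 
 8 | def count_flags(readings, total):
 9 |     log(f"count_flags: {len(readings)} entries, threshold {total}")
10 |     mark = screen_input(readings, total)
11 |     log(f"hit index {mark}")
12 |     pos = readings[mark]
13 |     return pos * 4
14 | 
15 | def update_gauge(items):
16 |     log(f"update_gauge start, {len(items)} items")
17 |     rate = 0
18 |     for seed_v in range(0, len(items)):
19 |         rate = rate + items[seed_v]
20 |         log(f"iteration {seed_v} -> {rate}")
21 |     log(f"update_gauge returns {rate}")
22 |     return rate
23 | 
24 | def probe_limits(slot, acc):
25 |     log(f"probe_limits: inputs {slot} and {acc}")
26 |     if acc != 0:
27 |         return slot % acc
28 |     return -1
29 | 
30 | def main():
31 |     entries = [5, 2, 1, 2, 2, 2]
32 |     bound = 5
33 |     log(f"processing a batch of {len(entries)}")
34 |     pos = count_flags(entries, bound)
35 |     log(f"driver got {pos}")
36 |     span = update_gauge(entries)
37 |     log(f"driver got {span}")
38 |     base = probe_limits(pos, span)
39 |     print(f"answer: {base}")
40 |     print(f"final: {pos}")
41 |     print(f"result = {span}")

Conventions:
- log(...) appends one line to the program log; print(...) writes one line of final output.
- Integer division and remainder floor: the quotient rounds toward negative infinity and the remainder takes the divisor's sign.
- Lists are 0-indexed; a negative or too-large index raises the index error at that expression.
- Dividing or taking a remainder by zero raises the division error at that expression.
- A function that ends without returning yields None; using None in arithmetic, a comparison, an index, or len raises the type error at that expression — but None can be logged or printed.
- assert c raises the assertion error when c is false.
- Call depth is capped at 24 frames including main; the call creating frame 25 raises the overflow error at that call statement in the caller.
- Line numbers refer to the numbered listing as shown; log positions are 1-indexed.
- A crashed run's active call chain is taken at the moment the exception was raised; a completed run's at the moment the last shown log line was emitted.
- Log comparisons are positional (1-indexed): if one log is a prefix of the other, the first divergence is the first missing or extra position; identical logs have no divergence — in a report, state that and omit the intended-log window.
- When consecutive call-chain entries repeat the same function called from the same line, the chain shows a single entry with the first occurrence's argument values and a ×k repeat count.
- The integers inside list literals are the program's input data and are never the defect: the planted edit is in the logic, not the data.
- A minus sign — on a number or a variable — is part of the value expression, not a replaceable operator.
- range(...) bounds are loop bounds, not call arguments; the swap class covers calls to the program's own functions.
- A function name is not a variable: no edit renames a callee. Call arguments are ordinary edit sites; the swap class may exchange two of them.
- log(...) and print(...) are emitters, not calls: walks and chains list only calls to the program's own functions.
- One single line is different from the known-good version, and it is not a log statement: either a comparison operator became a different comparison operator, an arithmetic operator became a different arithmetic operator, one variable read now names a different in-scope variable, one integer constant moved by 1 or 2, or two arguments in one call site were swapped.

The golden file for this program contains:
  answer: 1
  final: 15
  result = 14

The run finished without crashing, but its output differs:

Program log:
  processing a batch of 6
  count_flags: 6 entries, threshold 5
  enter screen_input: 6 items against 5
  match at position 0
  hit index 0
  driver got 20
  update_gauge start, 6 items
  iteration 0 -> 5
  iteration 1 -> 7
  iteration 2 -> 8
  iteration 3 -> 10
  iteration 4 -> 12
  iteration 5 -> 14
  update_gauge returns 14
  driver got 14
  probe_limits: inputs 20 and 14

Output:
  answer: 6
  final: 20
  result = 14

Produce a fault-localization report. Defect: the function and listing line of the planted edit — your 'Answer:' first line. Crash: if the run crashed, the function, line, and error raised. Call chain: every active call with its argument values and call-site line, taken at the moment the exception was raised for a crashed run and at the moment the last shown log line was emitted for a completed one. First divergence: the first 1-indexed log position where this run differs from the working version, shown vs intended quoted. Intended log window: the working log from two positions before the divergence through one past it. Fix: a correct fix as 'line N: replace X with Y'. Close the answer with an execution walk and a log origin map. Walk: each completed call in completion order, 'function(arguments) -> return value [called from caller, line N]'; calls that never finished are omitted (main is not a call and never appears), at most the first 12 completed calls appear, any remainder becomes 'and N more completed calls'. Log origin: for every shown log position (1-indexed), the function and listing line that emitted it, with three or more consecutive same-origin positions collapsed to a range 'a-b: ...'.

Answer: the defect is in count_flags at line 13.
Core observation: The earliest visible damage is log position 6 — 'driver got 20' rather than the intended 'driver got 15'.
Call chain: main -> probe_limits(20, 14) (called at line 38).
First divergence: position 6; shown 'driver got 20' vs intended 'driver got 15'.
Intended log window:
  4: match at position 0
  5: hit index 0
  6: driver got 15
  7: update_gauge start, 6 items
Execution walk:
  screen_input([5, 2, 1, 2, 2, 2], 5) -> 0  [called from count_flags, line 10]
  count_flags([5, 2, 1, 2, 2, 2], 5) -> 20  [called from main, line 34]
  update_gauge([5, 2, 1, 2, 2, 2]) -> 14  [called from main, line 36]
  probe_limits(20, 14) -> 6  [called from main, line 38]
Log origin:
  1: logged in main at line 33
  2: logged in count_flags at line 9
  3: logged in screen_input at line 2
  4: logged in screen_input at line 5
  5: logged in count_flags at line 11
  6: logged in main at line 35
  7: logged in update_gauge at line 16
  8-13: logged in update_gauge at line 20
  14: logged in update_gauge at line 21
  15: logged in main at line 37
  16: logged in probe_limits at line 25
A correct fix: line 13: replace `4` with `3`.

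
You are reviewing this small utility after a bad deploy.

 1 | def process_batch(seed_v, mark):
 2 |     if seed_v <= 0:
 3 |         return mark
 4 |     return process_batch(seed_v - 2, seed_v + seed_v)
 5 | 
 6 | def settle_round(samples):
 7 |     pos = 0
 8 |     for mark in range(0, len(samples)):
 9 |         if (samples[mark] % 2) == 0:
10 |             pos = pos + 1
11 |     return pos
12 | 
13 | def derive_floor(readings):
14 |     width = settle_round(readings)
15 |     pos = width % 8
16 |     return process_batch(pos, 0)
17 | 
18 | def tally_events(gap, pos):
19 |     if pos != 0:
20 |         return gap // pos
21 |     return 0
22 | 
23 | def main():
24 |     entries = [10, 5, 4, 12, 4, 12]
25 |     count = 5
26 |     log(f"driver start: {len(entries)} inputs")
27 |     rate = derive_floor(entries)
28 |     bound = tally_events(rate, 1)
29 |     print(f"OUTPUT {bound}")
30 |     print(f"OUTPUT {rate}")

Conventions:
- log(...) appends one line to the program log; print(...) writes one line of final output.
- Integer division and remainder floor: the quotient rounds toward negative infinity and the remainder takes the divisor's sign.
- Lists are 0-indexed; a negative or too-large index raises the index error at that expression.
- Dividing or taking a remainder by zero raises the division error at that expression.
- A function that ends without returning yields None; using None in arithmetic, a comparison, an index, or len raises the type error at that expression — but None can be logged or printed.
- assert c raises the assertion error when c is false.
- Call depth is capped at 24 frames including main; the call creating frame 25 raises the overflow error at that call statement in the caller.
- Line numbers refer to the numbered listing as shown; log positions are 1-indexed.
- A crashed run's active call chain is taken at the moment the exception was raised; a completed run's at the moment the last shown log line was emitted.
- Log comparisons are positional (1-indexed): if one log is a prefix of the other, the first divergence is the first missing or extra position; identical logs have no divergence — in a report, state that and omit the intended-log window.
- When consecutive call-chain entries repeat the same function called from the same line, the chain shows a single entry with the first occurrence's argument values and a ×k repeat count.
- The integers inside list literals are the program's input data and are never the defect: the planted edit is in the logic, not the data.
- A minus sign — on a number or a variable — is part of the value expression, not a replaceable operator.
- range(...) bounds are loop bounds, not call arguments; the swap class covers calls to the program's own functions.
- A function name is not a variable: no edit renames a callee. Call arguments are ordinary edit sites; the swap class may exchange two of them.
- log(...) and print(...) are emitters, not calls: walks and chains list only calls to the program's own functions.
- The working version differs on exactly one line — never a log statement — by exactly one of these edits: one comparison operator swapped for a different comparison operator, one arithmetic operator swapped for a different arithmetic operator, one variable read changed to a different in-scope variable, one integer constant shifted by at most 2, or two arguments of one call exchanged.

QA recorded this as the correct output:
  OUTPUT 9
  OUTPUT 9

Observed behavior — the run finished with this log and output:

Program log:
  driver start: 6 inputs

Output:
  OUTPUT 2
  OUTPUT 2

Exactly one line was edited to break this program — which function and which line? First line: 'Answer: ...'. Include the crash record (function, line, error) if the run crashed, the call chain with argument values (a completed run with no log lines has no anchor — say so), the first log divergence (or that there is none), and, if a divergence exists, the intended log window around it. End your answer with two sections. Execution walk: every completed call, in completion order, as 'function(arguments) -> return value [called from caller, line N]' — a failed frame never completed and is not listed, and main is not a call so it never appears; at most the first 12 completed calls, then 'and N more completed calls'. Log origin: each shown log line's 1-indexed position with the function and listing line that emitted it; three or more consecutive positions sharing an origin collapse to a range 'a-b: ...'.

Answer: the defect is in process_batch at line 4.
Key observation: Log streams are identical — the defect surfaces only in the printed output.
Call chain: main.
First divergence: none (the log streams are identical).
Execution walk:
  settle_round([10, 5, 4, 12, 4, 12]) -> 5  [called from derive_floor, line 14]
  process_batch(-1, 2) -> 2  [called from process_batch, line 4]
  process_batch(1, 6) -> 2  [called from process_batch, line 4]
  process_batch(3, 10) -> 2  [called from process_batch, line 4]
  process_batch(5, 0) -> 2  [called from derive_floor, line 16]
  derive_floor([10, 5, 4, 12, 4, 12]) -> 2  [called from main, line 27]
  tally_events(2, 1) -> 2  [called from main, line 28]
Log line origins:
  1: logged in main at line 26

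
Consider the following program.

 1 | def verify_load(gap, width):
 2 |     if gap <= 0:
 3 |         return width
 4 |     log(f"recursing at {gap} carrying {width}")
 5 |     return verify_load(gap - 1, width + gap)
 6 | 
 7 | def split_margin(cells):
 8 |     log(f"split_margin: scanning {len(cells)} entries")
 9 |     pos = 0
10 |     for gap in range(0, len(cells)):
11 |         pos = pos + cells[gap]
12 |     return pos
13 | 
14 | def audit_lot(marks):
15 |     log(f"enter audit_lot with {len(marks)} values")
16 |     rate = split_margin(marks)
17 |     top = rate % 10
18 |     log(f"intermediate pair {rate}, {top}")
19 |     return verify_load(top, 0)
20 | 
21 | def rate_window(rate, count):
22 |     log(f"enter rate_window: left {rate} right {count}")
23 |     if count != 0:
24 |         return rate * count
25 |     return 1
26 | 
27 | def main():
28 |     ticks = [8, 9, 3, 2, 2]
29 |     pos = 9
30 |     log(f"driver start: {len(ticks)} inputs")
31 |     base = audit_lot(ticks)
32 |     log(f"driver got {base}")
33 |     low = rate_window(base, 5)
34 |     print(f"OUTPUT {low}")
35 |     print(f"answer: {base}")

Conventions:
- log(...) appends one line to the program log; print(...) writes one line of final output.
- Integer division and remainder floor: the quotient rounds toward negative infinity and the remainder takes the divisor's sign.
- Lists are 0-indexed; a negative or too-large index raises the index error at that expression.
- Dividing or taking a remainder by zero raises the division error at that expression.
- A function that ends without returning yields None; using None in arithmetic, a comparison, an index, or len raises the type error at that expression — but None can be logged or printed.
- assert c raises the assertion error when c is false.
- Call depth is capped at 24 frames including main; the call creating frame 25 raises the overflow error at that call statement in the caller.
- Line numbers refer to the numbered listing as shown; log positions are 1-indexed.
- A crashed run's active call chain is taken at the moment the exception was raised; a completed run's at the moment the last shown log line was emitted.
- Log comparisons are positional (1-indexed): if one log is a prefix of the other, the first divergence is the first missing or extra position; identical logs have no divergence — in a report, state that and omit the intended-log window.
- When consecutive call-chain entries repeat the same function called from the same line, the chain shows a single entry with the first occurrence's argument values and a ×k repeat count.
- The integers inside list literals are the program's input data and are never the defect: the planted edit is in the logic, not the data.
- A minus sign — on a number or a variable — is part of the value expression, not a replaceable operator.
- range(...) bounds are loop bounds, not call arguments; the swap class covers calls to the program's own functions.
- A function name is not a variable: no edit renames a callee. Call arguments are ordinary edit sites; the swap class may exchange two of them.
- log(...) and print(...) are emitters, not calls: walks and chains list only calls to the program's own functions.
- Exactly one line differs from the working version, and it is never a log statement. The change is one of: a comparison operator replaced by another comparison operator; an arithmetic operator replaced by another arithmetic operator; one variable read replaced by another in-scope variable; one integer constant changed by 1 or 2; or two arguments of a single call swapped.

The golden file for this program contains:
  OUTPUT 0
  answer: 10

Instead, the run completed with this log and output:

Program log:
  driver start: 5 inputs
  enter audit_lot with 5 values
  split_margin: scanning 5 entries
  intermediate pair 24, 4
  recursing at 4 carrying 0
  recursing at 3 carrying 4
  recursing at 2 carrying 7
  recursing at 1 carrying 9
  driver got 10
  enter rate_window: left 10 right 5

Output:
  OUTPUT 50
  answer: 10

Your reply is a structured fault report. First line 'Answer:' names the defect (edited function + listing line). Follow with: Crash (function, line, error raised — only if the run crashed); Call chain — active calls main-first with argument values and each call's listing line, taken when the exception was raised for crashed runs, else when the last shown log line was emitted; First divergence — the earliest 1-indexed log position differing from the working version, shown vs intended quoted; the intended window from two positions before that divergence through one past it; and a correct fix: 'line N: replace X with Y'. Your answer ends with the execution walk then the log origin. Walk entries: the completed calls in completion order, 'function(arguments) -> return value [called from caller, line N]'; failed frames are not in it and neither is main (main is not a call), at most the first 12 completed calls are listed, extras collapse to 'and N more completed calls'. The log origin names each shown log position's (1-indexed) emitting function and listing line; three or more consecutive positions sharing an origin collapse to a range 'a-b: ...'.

Answer: the defect is in rate_window at line 24.
Core observation: The logs agree in full; only the final output differs.
Call chain: main -> rate_window(10, 5) (called at line 33).
First divergence: there is none — every log position agrees.
Execution walk:
  split_margin([8, 9, 3, 2, 2]) -> 24  [called from audit_lot, line 16]
  verify_load(0, 10) -> 10  [called from verify_load, line 5]
  verify_load(1, 9) -> 10  [called from verify_load, line 5]
  verify_load(2, 7) -> 10  [called from verify_load, line 5]
  verify_load(3, 4) -> 10  [called from verify_load, line 5]
  verify_load(4, 0) -> 10  [called from audit_lot, line 19]
  audit_lot([8, 9, 3, 2, 2]) -> 10  [called from main, line 31]
  rate_window(10, 5) -> 50  [called from main, line 33]
Log origins:
  1 — main, line 30
  2 — audit_lot, line 15
  3 — split_margin, line 8
  4 — audit_lot, line 18
  5-8 — verify_load, line 4
  9 — main, line 32
  10 — rate_window, line 22
A correct fix: line 24: replace `*` with `%`.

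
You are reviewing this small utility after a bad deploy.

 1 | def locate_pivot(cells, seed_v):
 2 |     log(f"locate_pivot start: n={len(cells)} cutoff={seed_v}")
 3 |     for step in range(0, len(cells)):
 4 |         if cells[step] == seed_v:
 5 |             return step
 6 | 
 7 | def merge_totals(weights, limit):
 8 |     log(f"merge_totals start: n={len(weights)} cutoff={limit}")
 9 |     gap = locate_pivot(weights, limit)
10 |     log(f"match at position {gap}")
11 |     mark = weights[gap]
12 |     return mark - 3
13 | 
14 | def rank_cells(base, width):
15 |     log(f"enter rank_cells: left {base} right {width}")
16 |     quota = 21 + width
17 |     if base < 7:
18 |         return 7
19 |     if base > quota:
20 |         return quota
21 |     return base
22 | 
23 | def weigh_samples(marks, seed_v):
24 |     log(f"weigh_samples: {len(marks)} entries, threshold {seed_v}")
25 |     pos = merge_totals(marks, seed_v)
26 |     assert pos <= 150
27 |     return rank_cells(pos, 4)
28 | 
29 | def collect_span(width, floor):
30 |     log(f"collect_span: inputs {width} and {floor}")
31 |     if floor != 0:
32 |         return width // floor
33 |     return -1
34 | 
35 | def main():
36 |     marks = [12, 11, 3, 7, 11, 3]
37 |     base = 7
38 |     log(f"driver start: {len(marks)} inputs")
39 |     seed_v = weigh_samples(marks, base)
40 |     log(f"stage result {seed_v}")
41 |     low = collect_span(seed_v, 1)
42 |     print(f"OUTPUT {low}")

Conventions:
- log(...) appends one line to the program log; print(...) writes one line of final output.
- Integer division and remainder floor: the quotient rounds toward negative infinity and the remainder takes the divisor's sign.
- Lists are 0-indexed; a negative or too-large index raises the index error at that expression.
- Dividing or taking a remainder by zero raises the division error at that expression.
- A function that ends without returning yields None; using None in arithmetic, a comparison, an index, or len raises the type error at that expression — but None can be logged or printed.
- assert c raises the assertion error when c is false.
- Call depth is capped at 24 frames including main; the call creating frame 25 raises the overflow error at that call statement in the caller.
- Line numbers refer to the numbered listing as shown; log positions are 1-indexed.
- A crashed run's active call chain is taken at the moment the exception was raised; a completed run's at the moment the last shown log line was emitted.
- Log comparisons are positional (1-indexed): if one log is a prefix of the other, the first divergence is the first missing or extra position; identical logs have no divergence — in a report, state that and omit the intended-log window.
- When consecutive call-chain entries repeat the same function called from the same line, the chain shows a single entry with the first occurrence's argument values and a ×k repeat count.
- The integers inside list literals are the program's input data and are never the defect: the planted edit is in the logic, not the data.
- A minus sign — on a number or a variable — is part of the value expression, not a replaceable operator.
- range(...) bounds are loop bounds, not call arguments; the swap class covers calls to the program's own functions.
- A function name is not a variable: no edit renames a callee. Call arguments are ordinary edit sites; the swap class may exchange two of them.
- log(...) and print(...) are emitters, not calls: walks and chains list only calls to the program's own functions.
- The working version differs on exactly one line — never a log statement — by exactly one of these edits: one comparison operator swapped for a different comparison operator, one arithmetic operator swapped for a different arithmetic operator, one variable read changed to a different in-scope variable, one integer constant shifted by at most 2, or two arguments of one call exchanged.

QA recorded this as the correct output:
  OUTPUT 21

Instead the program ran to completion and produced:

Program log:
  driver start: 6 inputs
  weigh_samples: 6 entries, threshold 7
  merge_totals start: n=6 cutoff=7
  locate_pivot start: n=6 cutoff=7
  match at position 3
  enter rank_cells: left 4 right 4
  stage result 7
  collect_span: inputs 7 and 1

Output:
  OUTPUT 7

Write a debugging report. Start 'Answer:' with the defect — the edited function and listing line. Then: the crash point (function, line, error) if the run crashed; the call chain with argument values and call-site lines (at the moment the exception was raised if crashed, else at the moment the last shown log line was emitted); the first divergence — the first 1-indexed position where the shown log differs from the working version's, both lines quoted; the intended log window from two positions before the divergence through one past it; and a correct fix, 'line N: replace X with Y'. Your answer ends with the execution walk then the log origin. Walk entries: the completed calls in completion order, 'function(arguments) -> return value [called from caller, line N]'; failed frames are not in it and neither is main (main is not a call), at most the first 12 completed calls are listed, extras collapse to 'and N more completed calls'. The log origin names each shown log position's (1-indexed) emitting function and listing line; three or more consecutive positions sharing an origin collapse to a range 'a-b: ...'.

Answer: the defect is in merge_totals at line 12.
Core observation: Everything matches until log position 6, which reads 'enter rank_cells: left 4 right 4' in place of 'enter rank_cells: left 21 right 4'.
Call chain: main -> collect_span(7, 1) (called at line 41).
First divergence: position 6; shown 'enter rank_cells: left 4 right 4' vs intended 'enter rank_cells: left 21 right 4'.
Intended log window:
  4: locate_pivot start: n=6 cutoff=7
  5: match at position 3
  6: enter rank_cells: left 21 right 4
  7: stage result 21
Execution walk:
  locate_pivot([12, 11, 3, 7, 11, 3], 7) -> 3  [called from merge_totals, line 9]
  merge_totals([12, 11, 3, 7, 11, 3], 7) -> 4  [called from weigh_samples, line 25]
  rank_cells(4, 4) -> 7  [called from weigh_samples, line 27]
  weigh_samples([12, 11, 3, 7, 11, 3], 7) -> 7  [called from main, line 39]
  collect_span(7, 1) -> 7  [called from main, line 41]
Log origins:
  1 — main, line 38
  2 — weigh_samples, line 24
  3 — merge_totals, line 8
  4 — locate_pivot, line 2
  5 — merge_totals, line 10
  6 — rank_cells, line 15
  7 — main, line 40
  8 — collect_span, line 30
A correct fix: line 12: replace `-` with `*`.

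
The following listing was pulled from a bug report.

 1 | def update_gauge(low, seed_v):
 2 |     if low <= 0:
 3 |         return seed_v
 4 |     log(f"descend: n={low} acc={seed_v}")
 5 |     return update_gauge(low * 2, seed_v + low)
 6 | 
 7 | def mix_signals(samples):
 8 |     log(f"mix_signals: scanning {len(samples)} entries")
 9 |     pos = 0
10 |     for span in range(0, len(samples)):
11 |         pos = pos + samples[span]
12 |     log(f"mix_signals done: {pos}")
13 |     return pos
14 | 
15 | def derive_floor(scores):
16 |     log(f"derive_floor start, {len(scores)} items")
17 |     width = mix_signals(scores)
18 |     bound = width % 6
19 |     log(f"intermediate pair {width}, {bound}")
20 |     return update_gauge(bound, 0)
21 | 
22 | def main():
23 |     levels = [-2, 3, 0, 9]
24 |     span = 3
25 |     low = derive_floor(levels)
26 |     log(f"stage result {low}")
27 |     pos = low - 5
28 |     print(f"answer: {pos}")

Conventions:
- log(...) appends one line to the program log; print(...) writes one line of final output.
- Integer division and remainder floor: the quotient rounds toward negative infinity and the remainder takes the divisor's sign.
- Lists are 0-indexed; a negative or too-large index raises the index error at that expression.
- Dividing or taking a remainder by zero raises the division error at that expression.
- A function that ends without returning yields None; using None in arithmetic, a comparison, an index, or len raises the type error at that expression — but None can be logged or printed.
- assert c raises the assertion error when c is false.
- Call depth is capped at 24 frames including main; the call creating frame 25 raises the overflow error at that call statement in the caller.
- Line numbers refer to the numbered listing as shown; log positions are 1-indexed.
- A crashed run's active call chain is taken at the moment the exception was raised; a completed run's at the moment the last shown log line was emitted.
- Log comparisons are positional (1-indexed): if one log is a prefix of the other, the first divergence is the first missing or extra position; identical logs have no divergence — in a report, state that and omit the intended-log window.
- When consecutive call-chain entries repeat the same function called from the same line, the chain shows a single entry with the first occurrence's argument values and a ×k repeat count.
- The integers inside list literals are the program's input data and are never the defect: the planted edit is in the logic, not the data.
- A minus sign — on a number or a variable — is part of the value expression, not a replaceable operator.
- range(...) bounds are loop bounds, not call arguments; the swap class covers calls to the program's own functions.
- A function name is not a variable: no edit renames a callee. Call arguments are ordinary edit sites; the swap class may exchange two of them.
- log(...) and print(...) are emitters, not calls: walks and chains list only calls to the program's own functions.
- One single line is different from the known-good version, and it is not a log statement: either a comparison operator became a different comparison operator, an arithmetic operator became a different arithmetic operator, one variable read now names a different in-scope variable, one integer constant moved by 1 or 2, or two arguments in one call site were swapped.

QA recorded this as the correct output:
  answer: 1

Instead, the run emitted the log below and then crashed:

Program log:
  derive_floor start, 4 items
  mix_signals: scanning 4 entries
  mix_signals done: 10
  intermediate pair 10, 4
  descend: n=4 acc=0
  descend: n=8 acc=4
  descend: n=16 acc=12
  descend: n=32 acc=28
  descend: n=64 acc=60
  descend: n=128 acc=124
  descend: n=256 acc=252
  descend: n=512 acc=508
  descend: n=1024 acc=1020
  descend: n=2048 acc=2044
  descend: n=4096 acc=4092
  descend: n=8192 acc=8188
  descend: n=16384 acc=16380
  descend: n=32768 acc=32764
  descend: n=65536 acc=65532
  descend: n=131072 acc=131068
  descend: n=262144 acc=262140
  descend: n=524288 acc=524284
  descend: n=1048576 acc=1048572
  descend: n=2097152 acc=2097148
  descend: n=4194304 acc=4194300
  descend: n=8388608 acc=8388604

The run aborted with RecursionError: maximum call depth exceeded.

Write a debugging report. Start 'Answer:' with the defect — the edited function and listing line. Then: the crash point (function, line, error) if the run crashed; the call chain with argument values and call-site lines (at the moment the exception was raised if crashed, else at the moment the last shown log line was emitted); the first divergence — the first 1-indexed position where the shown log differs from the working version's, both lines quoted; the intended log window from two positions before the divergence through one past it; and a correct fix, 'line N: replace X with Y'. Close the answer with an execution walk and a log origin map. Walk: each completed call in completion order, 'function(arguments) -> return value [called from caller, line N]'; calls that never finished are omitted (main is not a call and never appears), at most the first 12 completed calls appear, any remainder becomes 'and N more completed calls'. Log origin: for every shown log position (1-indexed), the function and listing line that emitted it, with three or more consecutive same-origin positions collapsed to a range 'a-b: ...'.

Answer: the defect is in update_gauge at line 5.
Core observation: At log position 6 the runs split — shown 'descend: n=8 acc=4', but the working version logs 'descend: n=2 acc=4'.
Crash: update_gauge, line 5, RecursionError.
Call chain: main -> derive_floor([-2, 3, 0, 9]) (called at line 25) -> update_gauge(4, 0) (called at line 20) -> update_gauge(8, 4) (called at line 5) ×21.
First divergence: position 6 — the shown line 'descend: n=8 acc=4' should read 'descend: n=2 acc=4'.
Intended log window:
  4: intermediate pair 10, 4
  5: descend: n=4 acc=0
  6: descend: n=2 acc=4
  7: stage result 6
Execution walk:
  mix_signals([-2, 3, 0, 9]) -> 10  [called from derive_floor, line 17]
Log line origins:
  1: logged in derive_floor at line 16
  2: logged in mix_signals at line 8
  3: logged in mix_signals at line 12
  4: logged in derive_floor at line 19
  5-26: logged in update_gauge at line 4
A correct fix: line 5: replace `*` with `-`.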